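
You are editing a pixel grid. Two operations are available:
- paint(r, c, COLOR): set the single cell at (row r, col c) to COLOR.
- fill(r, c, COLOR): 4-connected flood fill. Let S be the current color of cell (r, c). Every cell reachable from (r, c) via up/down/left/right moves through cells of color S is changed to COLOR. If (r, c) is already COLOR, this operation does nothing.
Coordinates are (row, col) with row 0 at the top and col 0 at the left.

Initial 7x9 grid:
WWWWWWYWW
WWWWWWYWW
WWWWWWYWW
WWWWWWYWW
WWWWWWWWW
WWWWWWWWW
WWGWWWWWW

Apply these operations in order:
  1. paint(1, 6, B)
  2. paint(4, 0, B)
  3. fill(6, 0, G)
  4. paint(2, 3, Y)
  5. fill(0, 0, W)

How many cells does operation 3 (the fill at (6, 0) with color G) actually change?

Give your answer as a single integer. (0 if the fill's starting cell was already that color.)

Answer: 57

Derivation:
After op 1 paint(1,6,B):
WWWWWWYWW
WWWWWWBWW
WWWWWWYWW
WWWWWWYWW
WWWWWWWWW
WWWWWWWWW
WWGWWWWWW
After op 2 paint(4,0,B):
WWWWWWYWW
WWWWWWBWW
WWWWWWYWW
WWWWWWYWW
BWWWWWWWW
WWWWWWWWW
WWGWWWWWW
After op 3 fill(6,0,G) [57 cells changed]:
GGGGGGYGG
GGGGGGBGG
GGGGGGYGG
GGGGGGYGG
BGGGGGGGG
GGGGGGGGG
GGGGGGGGG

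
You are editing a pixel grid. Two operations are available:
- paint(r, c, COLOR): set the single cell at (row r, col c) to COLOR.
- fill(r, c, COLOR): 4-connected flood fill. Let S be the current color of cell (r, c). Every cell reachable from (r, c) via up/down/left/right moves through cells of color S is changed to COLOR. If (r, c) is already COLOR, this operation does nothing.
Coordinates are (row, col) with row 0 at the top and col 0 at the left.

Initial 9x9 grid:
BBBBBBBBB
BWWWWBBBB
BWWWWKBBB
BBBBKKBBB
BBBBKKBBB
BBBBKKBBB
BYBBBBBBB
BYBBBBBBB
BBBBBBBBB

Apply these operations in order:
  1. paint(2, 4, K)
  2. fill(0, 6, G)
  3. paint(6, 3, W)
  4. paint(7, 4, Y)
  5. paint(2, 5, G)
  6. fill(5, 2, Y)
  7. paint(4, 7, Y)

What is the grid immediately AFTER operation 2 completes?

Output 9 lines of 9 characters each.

After op 1 paint(2,4,K):
BBBBBBBBB
BWWWWBBBB
BWWWKKBBB
BBBBKKBBB
BBBBKKBBB
BBBBKKBBB
BYBBBBBBB
BYBBBBBBB
BBBBBBBBB
After op 2 fill(0,6,G) [64 cells changed]:
GGGGGGGGG
GWWWWGGGG
GWWWKKGGG
GGGGKKGGG
GGGGKKGGG
GGGGKKGGG
GYGGGGGGG
GYGGGGGGG
GGGGGGGGG

Answer: GGGGGGGGG
GWWWWGGGG
GWWWKKGGG
GGGGKKGGG
GGGGKKGGG
GGGGKKGGG
GYGGGGGGG
GYGGGGGGG
GGGGGGGGG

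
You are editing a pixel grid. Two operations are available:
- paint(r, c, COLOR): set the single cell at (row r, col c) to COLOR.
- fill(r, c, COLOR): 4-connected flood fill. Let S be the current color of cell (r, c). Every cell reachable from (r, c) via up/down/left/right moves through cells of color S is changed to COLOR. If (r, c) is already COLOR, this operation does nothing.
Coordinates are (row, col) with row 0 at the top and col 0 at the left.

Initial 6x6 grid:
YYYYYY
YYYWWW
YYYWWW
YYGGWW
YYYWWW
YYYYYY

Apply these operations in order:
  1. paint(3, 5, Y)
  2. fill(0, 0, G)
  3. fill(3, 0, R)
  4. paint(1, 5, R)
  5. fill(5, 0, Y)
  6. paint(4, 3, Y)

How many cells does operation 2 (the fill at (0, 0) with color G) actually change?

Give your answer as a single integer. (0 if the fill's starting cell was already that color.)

Answer: 23

Derivation:
After op 1 paint(3,5,Y):
YYYYYY
YYYWWW
YYYWWW
YYGGWY
YYYWWW
YYYYYY
After op 2 fill(0,0,G) [23 cells changed]:
GGGGGG
GGGWWW
GGGWWW
GGGGWY
GGGWWW
GGGGGG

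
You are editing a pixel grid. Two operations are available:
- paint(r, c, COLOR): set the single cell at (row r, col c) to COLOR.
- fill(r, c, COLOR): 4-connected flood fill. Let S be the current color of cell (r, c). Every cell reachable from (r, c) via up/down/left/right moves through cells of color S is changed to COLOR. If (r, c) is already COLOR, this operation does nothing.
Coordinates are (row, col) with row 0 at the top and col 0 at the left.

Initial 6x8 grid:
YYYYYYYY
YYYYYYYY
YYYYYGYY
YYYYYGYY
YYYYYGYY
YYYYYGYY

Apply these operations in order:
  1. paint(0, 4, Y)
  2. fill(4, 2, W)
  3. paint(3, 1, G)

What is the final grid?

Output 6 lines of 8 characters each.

After op 1 paint(0,4,Y):
YYYYYYYY
YYYYYYYY
YYYYYGYY
YYYYYGYY
YYYYYGYY
YYYYYGYY
After op 2 fill(4,2,W) [44 cells changed]:
WWWWWWWW
WWWWWWWW
WWWWWGWW
WWWWWGWW
WWWWWGWW
WWWWWGWW
After op 3 paint(3,1,G):
WWWWWWWW
WWWWWWWW
WWWWWGWW
WGWWWGWW
WWWWWGWW
WWWWWGWW

Answer: WWWWWWWW
WWWWWWWW
WWWWWGWW
WGWWWGWW
WWWWWGWW
WWWWWGWW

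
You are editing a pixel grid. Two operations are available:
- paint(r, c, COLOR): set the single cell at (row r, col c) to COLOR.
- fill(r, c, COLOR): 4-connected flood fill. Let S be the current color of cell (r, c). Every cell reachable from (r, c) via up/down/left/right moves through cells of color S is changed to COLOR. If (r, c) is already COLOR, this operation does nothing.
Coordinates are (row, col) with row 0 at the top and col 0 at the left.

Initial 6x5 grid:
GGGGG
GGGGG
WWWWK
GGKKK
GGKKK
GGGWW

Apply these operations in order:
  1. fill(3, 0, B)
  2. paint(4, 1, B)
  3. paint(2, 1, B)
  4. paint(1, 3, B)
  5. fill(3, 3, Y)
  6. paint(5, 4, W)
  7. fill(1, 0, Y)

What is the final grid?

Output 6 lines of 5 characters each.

Answer: YYYYY
YYYBY
WBWWY
BBYYY
BBYYY
BBBWW

Derivation:
After op 1 fill(3,0,B) [7 cells changed]:
GGGGG
GGGGG
WWWWK
BBKKK
BBKKK
BBBWW
After op 2 paint(4,1,B):
GGGGG
GGGGG
WWWWK
BBKKK
BBKKK
BBBWW
After op 3 paint(2,1,B):
GGGGG
GGGGG
WBWWK
BBKKK
BBKKK
BBBWW
After op 4 paint(1,3,B):
GGGGG
GGGBG
WBWWK
BBKKK
BBKKK
BBBWW
After op 5 fill(3,3,Y) [7 cells changed]:
GGGGG
GGGBG
WBWWY
BBYYY
BBYYY
BBBWW
After op 6 paint(5,4,W):
GGGGG
GGGBG
WBWWY
BBYYY
BBYYY
BBBWW
After op 7 fill(1,0,Y) [9 cells changed]:
YYYYY
YYYBY
WBWWY
BBYYY
BBYYY
BBBWW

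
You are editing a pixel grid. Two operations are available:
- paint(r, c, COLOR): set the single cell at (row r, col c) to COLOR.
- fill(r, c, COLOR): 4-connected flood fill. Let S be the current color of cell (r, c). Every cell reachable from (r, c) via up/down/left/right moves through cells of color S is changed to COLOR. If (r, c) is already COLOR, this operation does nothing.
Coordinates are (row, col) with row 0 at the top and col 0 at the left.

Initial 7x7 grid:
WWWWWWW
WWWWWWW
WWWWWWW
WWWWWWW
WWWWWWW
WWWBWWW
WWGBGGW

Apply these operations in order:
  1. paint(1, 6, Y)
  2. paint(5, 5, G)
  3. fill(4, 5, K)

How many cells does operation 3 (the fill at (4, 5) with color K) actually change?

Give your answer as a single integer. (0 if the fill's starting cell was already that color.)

After op 1 paint(1,6,Y):
WWWWWWW
WWWWWWY
WWWWWWW
WWWWWWW
WWWWWWW
WWWBWWW
WWGBGGW
After op 2 paint(5,5,G):
WWWWWWW
WWWWWWY
WWWWWWW
WWWWWWW
WWWWWWW
WWWBWGW
WWGBGGW
After op 3 fill(4,5,K) [42 cells changed]:
KKKKKKK
KKKKKKY
KKKKKKK
KKKKKKK
KKKKKKK
KKKBKGK
KKGBGGK

Answer: 42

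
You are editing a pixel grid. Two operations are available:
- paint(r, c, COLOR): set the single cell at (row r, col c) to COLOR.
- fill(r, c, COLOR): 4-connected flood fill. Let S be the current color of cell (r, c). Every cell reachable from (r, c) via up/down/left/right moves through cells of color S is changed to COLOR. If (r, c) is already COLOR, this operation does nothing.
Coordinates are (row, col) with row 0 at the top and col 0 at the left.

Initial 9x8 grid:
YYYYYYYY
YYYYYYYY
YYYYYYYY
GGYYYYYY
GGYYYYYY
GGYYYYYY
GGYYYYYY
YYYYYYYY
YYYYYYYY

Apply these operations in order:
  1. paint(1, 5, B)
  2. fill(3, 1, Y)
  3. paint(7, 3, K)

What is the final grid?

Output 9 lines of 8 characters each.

Answer: YYYYYYYY
YYYYYBYY
YYYYYYYY
YYYYYYYY
YYYYYYYY
YYYYYYYY
YYYYYYYY
YYYKYYYY
YYYYYYYY

Derivation:
After op 1 paint(1,5,B):
YYYYYYYY
YYYYYBYY
YYYYYYYY
GGYYYYYY
GGYYYYYY
GGYYYYYY
GGYYYYYY
YYYYYYYY
YYYYYYYY
After op 2 fill(3,1,Y) [8 cells changed]:
YYYYYYYY
YYYYYBYY
YYYYYYYY
YYYYYYYY
YYYYYYYY
YYYYYYYY
YYYYYYYY
YYYYYYYY
YYYYYYYY
After op 3 paint(7,3,K):
YYYYYYYY
YYYYYBYY
YYYYYYYY
YYYYYYYY
YYYYYYYY
YYYYYYYY
YYYYYYYY
YYYKYYYY
YYYYYYYY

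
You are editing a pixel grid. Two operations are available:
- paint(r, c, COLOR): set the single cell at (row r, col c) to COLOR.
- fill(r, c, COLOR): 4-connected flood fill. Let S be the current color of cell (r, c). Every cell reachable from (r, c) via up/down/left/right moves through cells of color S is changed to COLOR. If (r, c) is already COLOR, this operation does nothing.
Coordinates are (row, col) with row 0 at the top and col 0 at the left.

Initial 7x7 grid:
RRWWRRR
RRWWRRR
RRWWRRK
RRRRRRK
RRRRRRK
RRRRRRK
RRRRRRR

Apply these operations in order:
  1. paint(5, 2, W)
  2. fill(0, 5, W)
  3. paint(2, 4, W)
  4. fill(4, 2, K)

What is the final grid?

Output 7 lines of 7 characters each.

After op 1 paint(5,2,W):
RRWWRRR
RRWWRRR
RRWWRRK
RRRRRRK
RRRRRRK
RRWRRRK
RRRRRRR
After op 2 fill(0,5,W) [38 cells changed]:
WWWWWWW
WWWWWWW
WWWWWWK
WWWWWWK
WWWWWWK
WWWWWWK
WWWWWWW
After op 3 paint(2,4,W):
WWWWWWW
WWWWWWW
WWWWWWK
WWWWWWK
WWWWWWK
WWWWWWK
WWWWWWW
After op 4 fill(4,2,K) [45 cells changed]:
KKKKKKK
KKKKKKK
KKKKKKK
KKKKKKK
KKKKKKK
KKKKKKK
KKKKKKK

Answer: KKKKKKK
KKKKKKK
KKKKKKK
KKKKKKK
KKKKKKK
KKKKKKK
KKKKKKK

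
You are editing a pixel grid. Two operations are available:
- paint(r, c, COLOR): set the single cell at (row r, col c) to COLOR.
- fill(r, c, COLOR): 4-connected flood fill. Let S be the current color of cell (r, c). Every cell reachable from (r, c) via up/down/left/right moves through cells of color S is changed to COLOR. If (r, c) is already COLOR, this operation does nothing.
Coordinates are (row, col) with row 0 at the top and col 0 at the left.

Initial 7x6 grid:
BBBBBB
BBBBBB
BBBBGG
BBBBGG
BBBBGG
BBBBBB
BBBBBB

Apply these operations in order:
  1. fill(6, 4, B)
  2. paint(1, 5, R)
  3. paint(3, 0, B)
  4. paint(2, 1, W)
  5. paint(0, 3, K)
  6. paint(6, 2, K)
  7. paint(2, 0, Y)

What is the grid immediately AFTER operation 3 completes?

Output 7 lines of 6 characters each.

After op 1 fill(6,4,B) [0 cells changed]:
BBBBBB
BBBBBB
BBBBGG
BBBBGG
BBBBGG
BBBBBB
BBBBBB
After op 2 paint(1,5,R):
BBBBBB
BBBBBR
BBBBGG
BBBBGG
BBBBGG
BBBBBB
BBBBBB
After op 3 paint(3,0,B):
BBBBBB
BBBBBR
BBBBGG
BBBBGG
BBBBGG
BBBBBB
BBBBBB

Answer: BBBBBB
BBBBBR
BBBBGG
BBBBGG
BBBBGG
BBBBBB
BBBBBB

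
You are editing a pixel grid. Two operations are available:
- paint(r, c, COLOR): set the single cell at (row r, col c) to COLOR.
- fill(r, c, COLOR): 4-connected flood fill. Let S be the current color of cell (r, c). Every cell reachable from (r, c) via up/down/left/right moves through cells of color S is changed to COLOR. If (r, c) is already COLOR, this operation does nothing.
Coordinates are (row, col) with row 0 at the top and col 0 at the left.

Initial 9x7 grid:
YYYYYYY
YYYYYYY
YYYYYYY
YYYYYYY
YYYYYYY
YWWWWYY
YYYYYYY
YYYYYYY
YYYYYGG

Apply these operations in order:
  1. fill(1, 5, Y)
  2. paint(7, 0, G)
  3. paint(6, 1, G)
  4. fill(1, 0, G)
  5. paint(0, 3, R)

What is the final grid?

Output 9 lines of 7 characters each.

Answer: GGGRGGG
GGGGGGG
GGGGGGG
GGGGGGG
GGGGGGG
GWWWWGG
GGGGGGG
GGGGGGG
GGGGGGG

Derivation:
After op 1 fill(1,5,Y) [0 cells changed]:
YYYYYYY
YYYYYYY
YYYYYYY
YYYYYYY
YYYYYYY
YWWWWYY
YYYYYYY
YYYYYYY
YYYYYGG
After op 2 paint(7,0,G):
YYYYYYY
YYYYYYY
YYYYYYY
YYYYYYY
YYYYYYY
YWWWWYY
YYYYYYY
GYYYYYY
YYYYYGG
After op 3 paint(6,1,G):
YYYYYYY
YYYYYYY
YYYYYYY
YYYYYYY
YYYYYYY
YWWWWYY
YGYYYYY
GYYYYYY
YYYYYGG
After op 4 fill(1,0,G) [55 cells changed]:
GGGGGGG
GGGGGGG
GGGGGGG
GGGGGGG
GGGGGGG
GWWWWGG
GGGGGGG
GGGGGGG
GGGGGGG
After op 5 paint(0,3,R):
GGGRGGG
GGGGGGG
GGGGGGG
GGGGGGG
GGGGGGG
GWWWWGG
GGGGGGG
GGGGGGG
GGGGGGG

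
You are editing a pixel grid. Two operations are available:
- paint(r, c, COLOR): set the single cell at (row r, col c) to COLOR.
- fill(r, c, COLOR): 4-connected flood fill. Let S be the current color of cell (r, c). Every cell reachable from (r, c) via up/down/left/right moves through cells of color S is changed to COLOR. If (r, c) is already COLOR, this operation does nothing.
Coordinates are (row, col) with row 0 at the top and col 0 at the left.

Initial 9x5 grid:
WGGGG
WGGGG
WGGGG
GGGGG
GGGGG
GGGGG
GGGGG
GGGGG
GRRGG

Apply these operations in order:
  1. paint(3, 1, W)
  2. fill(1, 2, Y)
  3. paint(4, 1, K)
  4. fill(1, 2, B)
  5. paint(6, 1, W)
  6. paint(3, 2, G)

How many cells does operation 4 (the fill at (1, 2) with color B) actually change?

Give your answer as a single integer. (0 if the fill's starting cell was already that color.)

After op 1 paint(3,1,W):
WGGGG
WGGGG
WGGGG
GWGGG
GGGGG
GGGGG
GGGGG
GGGGG
GRRGG
After op 2 fill(1,2,Y) [39 cells changed]:
WYYYY
WYYYY
WYYYY
YWYYY
YYYYY
YYYYY
YYYYY
YYYYY
YRRYY
After op 3 paint(4,1,K):
WYYYY
WYYYY
WYYYY
YWYYY
YKYYY
YYYYY
YYYYY
YYYYY
YRRYY
After op 4 fill(1,2,B) [38 cells changed]:
WBBBB
WBBBB
WBBBB
BWBBB
BKBBB
BBBBB
BBBBB
BBBBB
BRRBB

Answer: 38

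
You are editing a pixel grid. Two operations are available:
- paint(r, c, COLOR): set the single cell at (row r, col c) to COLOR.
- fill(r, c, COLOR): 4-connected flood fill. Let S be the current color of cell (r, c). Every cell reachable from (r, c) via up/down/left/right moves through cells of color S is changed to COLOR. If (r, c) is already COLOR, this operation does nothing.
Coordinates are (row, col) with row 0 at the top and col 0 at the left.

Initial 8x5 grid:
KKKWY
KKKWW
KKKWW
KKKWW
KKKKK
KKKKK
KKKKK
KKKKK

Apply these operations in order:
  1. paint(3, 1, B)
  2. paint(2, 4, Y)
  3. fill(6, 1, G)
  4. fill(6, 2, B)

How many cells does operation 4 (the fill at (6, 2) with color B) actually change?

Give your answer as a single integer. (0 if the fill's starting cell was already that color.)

After op 1 paint(3,1,B):
KKKWY
KKKWW
KKKWW
KBKWW
KKKKK
KKKKK
KKKKK
KKKKK
After op 2 paint(2,4,Y):
KKKWY
KKKWW
KKKWY
KBKWW
KKKKK
KKKKK
KKKKK
KKKKK
After op 3 fill(6,1,G) [31 cells changed]:
GGGWY
GGGWW
GGGWY
GBGWW
GGGGG
GGGGG
GGGGG
GGGGG
After op 4 fill(6,2,B) [31 cells changed]:
BBBWY
BBBWW
BBBWY
BBBWW
BBBBB
BBBBB
BBBBB
BBBBB

Answer: 31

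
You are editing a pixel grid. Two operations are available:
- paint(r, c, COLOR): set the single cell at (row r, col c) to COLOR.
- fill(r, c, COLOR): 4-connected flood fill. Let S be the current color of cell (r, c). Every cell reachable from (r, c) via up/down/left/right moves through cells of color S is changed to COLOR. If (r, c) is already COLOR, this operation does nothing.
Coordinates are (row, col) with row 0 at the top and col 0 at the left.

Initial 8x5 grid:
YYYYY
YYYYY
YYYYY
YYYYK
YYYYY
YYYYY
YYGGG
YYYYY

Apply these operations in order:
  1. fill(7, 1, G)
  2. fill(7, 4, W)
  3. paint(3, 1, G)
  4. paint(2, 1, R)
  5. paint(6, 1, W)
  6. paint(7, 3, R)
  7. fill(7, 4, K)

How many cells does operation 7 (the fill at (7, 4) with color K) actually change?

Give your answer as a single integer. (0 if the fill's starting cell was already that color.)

After op 1 fill(7,1,G) [36 cells changed]:
GGGGG
GGGGG
GGGGG
GGGGK
GGGGG
GGGGG
GGGGG
GGGGG
After op 2 fill(7,4,W) [39 cells changed]:
WWWWW
WWWWW
WWWWW
WWWWK
WWWWW
WWWWW
WWWWW
WWWWW
After op 3 paint(3,1,G):
WWWWW
WWWWW
WWWWW
WGWWK
WWWWW
WWWWW
WWWWW
WWWWW
After op 4 paint(2,1,R):
WWWWW
WWWWW
WRWWW
WGWWK
WWWWW
WWWWW
WWWWW
WWWWW
After op 5 paint(6,1,W):
WWWWW
WWWWW
WRWWW
WGWWK
WWWWW
WWWWW
WWWWW
WWWWW
After op 6 paint(7,3,R):
WWWWW
WWWWW
WRWWW
WGWWK
WWWWW
WWWWW
WWWWW
WWWRW
After op 7 fill(7,4,K) [36 cells changed]:
KKKKK
KKKKK
KRKKK
KGKKK
KKKKK
KKKKK
KKKKK
KKKRK

Answer: 36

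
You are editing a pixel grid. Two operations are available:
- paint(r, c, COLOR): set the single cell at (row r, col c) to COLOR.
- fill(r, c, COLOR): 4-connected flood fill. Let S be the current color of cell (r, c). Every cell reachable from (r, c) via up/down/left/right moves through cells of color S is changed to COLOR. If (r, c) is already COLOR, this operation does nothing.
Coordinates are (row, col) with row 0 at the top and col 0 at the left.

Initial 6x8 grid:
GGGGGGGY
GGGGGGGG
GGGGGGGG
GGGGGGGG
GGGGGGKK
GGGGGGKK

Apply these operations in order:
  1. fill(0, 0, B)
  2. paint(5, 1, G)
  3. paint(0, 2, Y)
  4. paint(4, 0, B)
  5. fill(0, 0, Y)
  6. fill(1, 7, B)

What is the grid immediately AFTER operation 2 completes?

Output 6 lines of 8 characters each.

After op 1 fill(0,0,B) [43 cells changed]:
BBBBBBBY
BBBBBBBB
BBBBBBBB
BBBBBBBB
BBBBBBKK
BBBBBBKK
After op 2 paint(5,1,G):
BBBBBBBY
BBBBBBBB
BBBBBBBB
BBBBBBBB
BBBBBBKK
BGBBBBKK

Answer: BBBBBBBY
BBBBBBBB
BBBBBBBB
BBBBBBBB
BBBBBBKK
BGBBBBKK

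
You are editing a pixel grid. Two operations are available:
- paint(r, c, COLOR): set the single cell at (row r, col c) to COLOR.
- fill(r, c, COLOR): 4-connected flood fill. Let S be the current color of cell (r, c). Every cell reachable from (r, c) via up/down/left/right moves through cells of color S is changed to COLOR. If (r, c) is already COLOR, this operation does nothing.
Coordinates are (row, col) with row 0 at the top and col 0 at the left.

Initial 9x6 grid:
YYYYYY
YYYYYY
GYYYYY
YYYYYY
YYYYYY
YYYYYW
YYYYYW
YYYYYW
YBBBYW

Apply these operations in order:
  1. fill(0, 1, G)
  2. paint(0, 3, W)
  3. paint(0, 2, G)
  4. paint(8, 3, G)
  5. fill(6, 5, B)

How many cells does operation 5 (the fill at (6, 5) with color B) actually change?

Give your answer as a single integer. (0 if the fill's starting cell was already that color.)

Answer: 4

Derivation:
After op 1 fill(0,1,G) [46 cells changed]:
GGGGGG
GGGGGG
GGGGGG
GGGGGG
GGGGGG
GGGGGW
GGGGGW
GGGGGW
GBBBGW
After op 2 paint(0,3,W):
GGGWGG
GGGGGG
GGGGGG
GGGGGG
GGGGGG
GGGGGW
GGGGGW
GGGGGW
GBBBGW
After op 3 paint(0,2,G):
GGGWGG
GGGGGG
GGGGGG
GGGGGG
GGGGGG
GGGGGW
GGGGGW
GGGGGW
GBBBGW
After op 4 paint(8,3,G):
GGGWGG
GGGGGG
GGGGGG
GGGGGG
GGGGGG
GGGGGW
GGGGGW
GGGGGW
GBBGGW
After op 5 fill(6,5,B) [4 cells changed]:
GGGWGG
GGGGGG
GGGGGG
GGGGGG
GGGGGG
GGGGGB
GGGGGB
GGGGGB
GBBGGB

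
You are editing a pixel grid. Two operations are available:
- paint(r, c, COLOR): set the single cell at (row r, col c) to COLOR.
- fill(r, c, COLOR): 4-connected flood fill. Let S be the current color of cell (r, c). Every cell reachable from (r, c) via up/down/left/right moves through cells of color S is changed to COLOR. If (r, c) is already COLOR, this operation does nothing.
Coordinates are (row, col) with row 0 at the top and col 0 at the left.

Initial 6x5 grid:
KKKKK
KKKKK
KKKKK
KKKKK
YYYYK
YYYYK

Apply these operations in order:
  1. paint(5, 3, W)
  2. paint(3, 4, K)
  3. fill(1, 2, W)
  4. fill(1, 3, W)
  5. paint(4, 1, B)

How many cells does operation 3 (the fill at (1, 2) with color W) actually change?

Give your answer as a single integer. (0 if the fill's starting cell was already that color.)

After op 1 paint(5,3,W):
KKKKK
KKKKK
KKKKK
KKKKK
YYYYK
YYYWK
After op 2 paint(3,4,K):
KKKKK
KKKKK
KKKKK
KKKKK
YYYYK
YYYWK
After op 3 fill(1,2,W) [22 cells changed]:
WWWWW
WWWWW
WWWWW
WWWWW
YYYYW
YYYWW

Answer: 22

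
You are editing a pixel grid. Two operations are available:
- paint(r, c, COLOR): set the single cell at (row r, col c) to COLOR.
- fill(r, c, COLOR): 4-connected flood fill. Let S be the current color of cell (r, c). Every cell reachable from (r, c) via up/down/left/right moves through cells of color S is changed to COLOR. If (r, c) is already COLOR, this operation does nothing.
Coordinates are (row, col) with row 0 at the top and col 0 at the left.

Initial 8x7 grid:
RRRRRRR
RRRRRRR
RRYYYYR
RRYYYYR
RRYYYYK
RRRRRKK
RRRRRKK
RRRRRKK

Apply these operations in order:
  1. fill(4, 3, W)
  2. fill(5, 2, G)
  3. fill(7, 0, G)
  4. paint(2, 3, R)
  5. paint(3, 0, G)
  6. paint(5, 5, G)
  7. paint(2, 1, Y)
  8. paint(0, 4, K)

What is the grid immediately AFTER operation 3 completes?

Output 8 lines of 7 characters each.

Answer: GGGGGGG
GGGGGGG
GGWWWWG
GGWWWWG
GGWWWWK
GGGGGKK
GGGGGKK
GGGGGKK

Derivation:
After op 1 fill(4,3,W) [12 cells changed]:
RRRRRRR
RRRRRRR
RRWWWWR
RRWWWWR
RRWWWWK
RRRRRKK
RRRRRKK
RRRRRKK
After op 2 fill(5,2,G) [37 cells changed]:
GGGGGGG
GGGGGGG
GGWWWWG
GGWWWWG
GGWWWWK
GGGGGKK
GGGGGKK
GGGGGKK
After op 3 fill(7,0,G) [0 cells changed]:
GGGGGGG
GGGGGGG
GGWWWWG
GGWWWWG
GGWWWWK
GGGGGKK
GGGGGKK
GGGGGKK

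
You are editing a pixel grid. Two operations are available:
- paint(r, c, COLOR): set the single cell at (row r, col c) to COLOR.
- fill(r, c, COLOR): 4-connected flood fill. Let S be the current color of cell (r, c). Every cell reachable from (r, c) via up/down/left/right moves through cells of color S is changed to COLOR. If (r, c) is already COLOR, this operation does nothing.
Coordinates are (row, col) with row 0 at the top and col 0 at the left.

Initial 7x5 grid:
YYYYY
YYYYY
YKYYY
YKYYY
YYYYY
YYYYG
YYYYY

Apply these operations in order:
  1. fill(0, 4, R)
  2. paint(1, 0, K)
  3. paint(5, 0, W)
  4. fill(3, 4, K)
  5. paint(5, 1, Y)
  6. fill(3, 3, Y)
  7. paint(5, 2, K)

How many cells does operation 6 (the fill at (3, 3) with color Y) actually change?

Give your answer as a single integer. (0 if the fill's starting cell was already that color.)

Answer: 32

Derivation:
After op 1 fill(0,4,R) [32 cells changed]:
RRRRR
RRRRR
RKRRR
RKRRR
RRRRR
RRRRG
RRRRR
After op 2 paint(1,0,K):
RRRRR
KRRRR
RKRRR
RKRRR
RRRRR
RRRRG
RRRRR
After op 3 paint(5,0,W):
RRRRR
KRRRR
RKRRR
RKRRR
RRRRR
WRRRG
RRRRR
After op 4 fill(3,4,K) [30 cells changed]:
KKKKK
KKKKK
KKKKK
KKKKK
KKKKK
WKKKG
KKKKK
After op 5 paint(5,1,Y):
KKKKK
KKKKK
KKKKK
KKKKK
KKKKK
WYKKG
KKKKK
After op 6 fill(3,3,Y) [32 cells changed]:
YYYYY
YYYYY
YYYYY
YYYYY
YYYYY
WYYYG
YYYYY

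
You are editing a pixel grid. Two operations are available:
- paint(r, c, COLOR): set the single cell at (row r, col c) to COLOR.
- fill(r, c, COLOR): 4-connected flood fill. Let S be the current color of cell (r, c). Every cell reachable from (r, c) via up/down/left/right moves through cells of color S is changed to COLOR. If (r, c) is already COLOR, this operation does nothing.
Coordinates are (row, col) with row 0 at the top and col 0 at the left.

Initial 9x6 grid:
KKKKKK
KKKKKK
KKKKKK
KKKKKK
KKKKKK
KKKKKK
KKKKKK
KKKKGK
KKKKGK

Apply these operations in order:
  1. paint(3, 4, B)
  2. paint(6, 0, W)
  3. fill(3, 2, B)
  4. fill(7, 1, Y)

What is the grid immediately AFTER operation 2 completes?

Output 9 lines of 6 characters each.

After op 1 paint(3,4,B):
KKKKKK
KKKKKK
KKKKKK
KKKKBK
KKKKKK
KKKKKK
KKKKKK
KKKKGK
KKKKGK
After op 2 paint(6,0,W):
KKKKKK
KKKKKK
KKKKKK
KKKKBK
KKKKKK
KKKKKK
WKKKKK
KKKKGK
KKKKGK

Answer: KKKKKK
KKKKKK
KKKKKK
KKKKBK
KKKKKK
KKKKKK
WKKKKK
KKKKGK
KKKKGK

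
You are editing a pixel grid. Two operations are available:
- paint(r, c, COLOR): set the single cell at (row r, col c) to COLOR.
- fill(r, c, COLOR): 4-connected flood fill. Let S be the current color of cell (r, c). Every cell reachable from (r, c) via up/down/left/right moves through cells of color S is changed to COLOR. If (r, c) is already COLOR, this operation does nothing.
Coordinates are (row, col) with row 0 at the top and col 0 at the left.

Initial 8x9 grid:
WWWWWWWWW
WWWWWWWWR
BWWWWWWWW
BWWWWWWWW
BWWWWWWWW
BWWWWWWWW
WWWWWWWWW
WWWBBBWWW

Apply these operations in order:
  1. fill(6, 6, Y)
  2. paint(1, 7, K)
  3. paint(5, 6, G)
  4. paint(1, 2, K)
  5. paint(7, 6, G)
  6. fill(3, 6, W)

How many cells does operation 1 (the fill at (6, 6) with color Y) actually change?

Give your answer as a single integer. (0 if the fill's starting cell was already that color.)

Answer: 64

Derivation:
After op 1 fill(6,6,Y) [64 cells changed]:
YYYYYYYYY
YYYYYYYYR
BYYYYYYYY
BYYYYYYYY
BYYYYYYYY
BYYYYYYYY
YYYYYYYYY
YYYBBBYYY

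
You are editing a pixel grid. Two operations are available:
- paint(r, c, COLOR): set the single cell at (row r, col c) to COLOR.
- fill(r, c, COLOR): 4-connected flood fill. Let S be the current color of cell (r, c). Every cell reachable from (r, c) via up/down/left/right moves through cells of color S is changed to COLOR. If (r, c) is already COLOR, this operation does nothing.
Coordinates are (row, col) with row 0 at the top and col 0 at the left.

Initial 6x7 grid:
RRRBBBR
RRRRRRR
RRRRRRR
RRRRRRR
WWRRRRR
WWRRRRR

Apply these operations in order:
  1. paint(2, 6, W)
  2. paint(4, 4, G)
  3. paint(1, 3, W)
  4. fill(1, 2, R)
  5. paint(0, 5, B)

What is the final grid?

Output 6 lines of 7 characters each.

Answer: RRRBBBR
RRRWRRR
RRRRRRW
RRRRRRR
WWRRGRR
WWRRRRR

Derivation:
After op 1 paint(2,6,W):
RRRBBBR
RRRRRRR
RRRRRRW
RRRRRRR
WWRRRRR
WWRRRRR
After op 2 paint(4,4,G):
RRRBBBR
RRRRRRR
RRRRRRW
RRRRRRR
WWRRGRR
WWRRRRR
After op 3 paint(1,3,W):
RRRBBBR
RRRWRRR
RRRRRRW
RRRRRRR
WWRRGRR
WWRRRRR
After op 4 fill(1,2,R) [0 cells changed]:
RRRBBBR
RRRWRRR
RRRRRRW
RRRRRRR
WWRRGRR
WWRRRRR
After op 5 paint(0,5,B):
RRRBBBR
RRRWRRR
RRRRRRW
RRRRRRR
WWRRGRR
WWRRRRR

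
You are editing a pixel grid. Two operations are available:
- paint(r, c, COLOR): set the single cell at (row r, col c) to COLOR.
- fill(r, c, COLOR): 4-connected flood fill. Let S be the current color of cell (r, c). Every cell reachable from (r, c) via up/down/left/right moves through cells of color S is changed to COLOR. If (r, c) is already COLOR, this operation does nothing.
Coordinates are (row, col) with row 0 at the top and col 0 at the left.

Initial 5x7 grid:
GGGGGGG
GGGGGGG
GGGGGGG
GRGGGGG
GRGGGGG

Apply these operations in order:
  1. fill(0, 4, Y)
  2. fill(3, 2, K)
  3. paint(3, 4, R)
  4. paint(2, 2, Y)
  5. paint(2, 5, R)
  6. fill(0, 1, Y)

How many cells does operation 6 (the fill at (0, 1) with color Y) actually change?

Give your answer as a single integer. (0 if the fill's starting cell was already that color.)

After op 1 fill(0,4,Y) [33 cells changed]:
YYYYYYY
YYYYYYY
YYYYYYY
YRYYYYY
YRYYYYY
After op 2 fill(3,2,K) [33 cells changed]:
KKKKKKK
KKKKKKK
KKKKKKK
KRKKKKK
KRKKKKK
After op 3 paint(3,4,R):
KKKKKKK
KKKKKKK
KKKKKKK
KRKKRKK
KRKKKKK
After op 4 paint(2,2,Y):
KKKKKKK
KKKKKKK
KKYKKKK
KRKKRKK
KRKKKKK
After op 5 paint(2,5,R):
KKKKKKK
KKKKKKK
KKYKKRK
KRKKRKK
KRKKKKK
After op 6 fill(0,1,Y) [30 cells changed]:
YYYYYYY
YYYYYYY
YYYYYRY
YRYYRYY
YRYYYYY

Answer: 30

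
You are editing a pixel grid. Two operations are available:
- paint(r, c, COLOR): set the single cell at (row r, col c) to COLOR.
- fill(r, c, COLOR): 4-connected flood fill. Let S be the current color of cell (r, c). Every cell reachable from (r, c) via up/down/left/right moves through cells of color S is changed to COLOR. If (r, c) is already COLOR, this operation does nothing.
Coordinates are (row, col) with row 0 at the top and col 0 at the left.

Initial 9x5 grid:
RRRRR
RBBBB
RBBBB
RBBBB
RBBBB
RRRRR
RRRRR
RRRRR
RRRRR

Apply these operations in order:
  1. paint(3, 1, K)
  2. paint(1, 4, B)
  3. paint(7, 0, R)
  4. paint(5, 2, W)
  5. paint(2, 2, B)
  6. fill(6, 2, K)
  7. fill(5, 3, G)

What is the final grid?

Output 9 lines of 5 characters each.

After op 1 paint(3,1,K):
RRRRR
RBBBB
RBBBB
RKBBB
RBBBB
RRRRR
RRRRR
RRRRR
RRRRR
After op 2 paint(1,4,B):
RRRRR
RBBBB
RBBBB
RKBBB
RBBBB
RRRRR
RRRRR
RRRRR
RRRRR
After op 3 paint(7,0,R):
RRRRR
RBBBB
RBBBB
RKBBB
RBBBB
RRRRR
RRRRR
RRRRR
RRRRR
After op 4 paint(5,2,W):
RRRRR
RBBBB
RBBBB
RKBBB
RBBBB
RRWRR
RRRRR
RRRRR
RRRRR
After op 5 paint(2,2,B):
RRRRR
RBBBB
RBBBB
RKBBB
RBBBB
RRWRR
RRRRR
RRRRR
RRRRR
After op 6 fill(6,2,K) [28 cells changed]:
KKKKK
KBBBB
KBBBB
KKBBB
KBBBB
KKWKK
KKKKK
KKKKK
KKKKK
After op 7 fill(5,3,G) [29 cells changed]:
GGGGG
GBBBB
GBBBB
GGBBB
GBBBB
GGWGG
GGGGG
GGGGG
GGGGG

Answer: GGGGG
GBBBB
GBBBB
GGBBB
GBBBB
GGWGG
GGGGG
GGGGG
GGGGG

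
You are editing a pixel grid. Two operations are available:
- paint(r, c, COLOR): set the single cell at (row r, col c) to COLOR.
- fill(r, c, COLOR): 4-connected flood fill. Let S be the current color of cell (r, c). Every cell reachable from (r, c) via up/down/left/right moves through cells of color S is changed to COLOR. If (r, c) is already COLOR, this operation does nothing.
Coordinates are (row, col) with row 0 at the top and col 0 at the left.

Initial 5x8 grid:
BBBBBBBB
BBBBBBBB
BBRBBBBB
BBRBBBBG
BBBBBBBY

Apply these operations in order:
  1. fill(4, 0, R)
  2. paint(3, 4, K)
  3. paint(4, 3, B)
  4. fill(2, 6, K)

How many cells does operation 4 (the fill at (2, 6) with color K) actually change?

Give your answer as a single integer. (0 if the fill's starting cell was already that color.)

Answer: 36

Derivation:
After op 1 fill(4,0,R) [36 cells changed]:
RRRRRRRR
RRRRRRRR
RRRRRRRR
RRRRRRRG
RRRRRRRY
After op 2 paint(3,4,K):
RRRRRRRR
RRRRRRRR
RRRRRRRR
RRRRKRRG
RRRRRRRY
After op 3 paint(4,3,B):
RRRRRRRR
RRRRRRRR
RRRRRRRR
RRRRKRRG
RRRBRRRY
After op 4 fill(2,6,K) [36 cells changed]:
KKKKKKKK
KKKKKKKK
KKKKKKKK
KKKKKKKG
KKKBKKKY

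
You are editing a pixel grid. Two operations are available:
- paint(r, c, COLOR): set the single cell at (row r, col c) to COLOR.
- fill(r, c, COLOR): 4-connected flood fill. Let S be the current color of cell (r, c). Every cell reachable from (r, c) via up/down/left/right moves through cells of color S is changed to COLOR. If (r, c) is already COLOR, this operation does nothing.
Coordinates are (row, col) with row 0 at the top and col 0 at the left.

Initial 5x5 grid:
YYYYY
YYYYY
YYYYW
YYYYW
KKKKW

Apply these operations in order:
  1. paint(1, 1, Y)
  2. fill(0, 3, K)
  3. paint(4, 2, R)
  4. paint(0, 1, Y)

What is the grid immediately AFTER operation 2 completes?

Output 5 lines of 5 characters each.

Answer: KKKKK
KKKKK
KKKKW
KKKKW
KKKKW

Derivation:
After op 1 paint(1,1,Y):
YYYYY
YYYYY
YYYYW
YYYYW
KKKKW
After op 2 fill(0,3,K) [18 cells changed]:
KKKKK
KKKKK
KKKKW
KKKKW
KKKKW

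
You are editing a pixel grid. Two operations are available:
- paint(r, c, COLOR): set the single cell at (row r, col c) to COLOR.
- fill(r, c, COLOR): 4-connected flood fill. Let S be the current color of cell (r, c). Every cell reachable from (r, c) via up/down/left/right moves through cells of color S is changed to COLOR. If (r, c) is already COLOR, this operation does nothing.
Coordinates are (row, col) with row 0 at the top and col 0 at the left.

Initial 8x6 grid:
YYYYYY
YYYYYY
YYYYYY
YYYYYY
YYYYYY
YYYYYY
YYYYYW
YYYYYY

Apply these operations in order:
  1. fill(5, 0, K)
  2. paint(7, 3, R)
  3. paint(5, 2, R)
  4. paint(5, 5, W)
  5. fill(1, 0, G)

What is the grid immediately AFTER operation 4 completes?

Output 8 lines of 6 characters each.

After op 1 fill(5,0,K) [47 cells changed]:
KKKKKK
KKKKKK
KKKKKK
KKKKKK
KKKKKK
KKKKKK
KKKKKW
KKKKKK
After op 2 paint(7,3,R):
KKKKKK
KKKKKK
KKKKKK
KKKKKK
KKKKKK
KKKKKK
KKKKKW
KKKRKK
After op 3 paint(5,2,R):
KKKKKK
KKKKKK
KKKKKK
KKKKKK
KKKKKK
KKRKKK
KKKKKW
KKKRKK
After op 4 paint(5,5,W):
KKKKKK
KKKKKK
KKKKKK
KKKKKK
KKKKKK
KKRKKW
KKKKKW
KKKRKK

Answer: KKKKKK
KKKKKK
KKKKKK
KKKKKK
KKKKKK
KKRKKW
KKKKKW
KKKRKK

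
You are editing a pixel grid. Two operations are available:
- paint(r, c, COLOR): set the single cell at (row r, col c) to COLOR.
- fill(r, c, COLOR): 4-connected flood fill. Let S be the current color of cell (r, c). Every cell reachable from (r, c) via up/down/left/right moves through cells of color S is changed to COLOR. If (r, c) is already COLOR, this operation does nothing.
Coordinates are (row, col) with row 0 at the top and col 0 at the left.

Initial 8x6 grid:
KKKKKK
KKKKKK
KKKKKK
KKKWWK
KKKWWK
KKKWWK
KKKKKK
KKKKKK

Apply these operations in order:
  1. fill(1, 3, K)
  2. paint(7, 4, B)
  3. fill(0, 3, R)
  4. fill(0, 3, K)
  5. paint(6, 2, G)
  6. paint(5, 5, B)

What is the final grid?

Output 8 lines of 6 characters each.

After op 1 fill(1,3,K) [0 cells changed]:
KKKKKK
KKKKKK
KKKKKK
KKKWWK
KKKWWK
KKKWWK
KKKKKK
KKKKKK
After op 2 paint(7,4,B):
KKKKKK
KKKKKK
KKKKKK
KKKWWK
KKKWWK
KKKWWK
KKKKKK
KKKKBK
After op 3 fill(0,3,R) [41 cells changed]:
RRRRRR
RRRRRR
RRRRRR
RRRWWR
RRRWWR
RRRWWR
RRRRRR
RRRRBR
After op 4 fill(0,3,K) [41 cells changed]:
KKKKKK
KKKKKK
KKKKKK
KKKWWK
KKKWWK
KKKWWK
KKKKKK
KKKKBK
After op 5 paint(6,2,G):
KKKKKK
KKKKKK
KKKKKK
KKKWWK
KKKWWK
KKKWWK
KKGKKK
KKKKBK
After op 6 paint(5,5,B):
KKKKKK
KKKKKK
KKKKKK
KKKWWK
KKKWWK
KKKWWB
KKGKKK
KKKKBK

Answer: KKKKKK
KKKKKK
KKKKKK
KKKWWK
KKKWWK
KKKWWB
KKGKKK
KKKKBK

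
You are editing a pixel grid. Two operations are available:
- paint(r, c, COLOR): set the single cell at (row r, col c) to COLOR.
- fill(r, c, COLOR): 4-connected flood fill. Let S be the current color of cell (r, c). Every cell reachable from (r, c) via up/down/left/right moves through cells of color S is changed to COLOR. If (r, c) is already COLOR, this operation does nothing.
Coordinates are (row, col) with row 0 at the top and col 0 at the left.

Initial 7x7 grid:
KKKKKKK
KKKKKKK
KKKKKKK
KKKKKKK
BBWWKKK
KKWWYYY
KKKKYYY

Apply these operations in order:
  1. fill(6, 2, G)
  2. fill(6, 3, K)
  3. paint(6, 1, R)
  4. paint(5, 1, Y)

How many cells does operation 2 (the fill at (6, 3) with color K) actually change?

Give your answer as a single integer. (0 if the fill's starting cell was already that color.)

After op 1 fill(6,2,G) [6 cells changed]:
KKKKKKK
KKKKKKK
KKKKKKK
KKKKKKK
BBWWKKK
GGWWYYY
GGGGYYY
After op 2 fill(6,3,K) [6 cells changed]:
KKKKKKK
KKKKKKK
KKKKKKK
KKKKKKK
BBWWKKK
KKWWYYY
KKKKYYY

Answer: 6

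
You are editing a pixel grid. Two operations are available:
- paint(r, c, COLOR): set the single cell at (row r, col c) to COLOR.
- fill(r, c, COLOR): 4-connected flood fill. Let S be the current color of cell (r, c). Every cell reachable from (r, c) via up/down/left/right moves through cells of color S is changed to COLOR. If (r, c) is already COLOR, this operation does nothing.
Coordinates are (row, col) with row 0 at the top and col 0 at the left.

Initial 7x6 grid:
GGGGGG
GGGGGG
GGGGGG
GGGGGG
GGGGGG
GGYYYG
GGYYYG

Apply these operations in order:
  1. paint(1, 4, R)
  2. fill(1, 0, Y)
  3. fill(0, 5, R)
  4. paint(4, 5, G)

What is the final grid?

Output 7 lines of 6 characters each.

Answer: RRRRRR
RRRRRR
RRRRRR
RRRRRR
RRRRRG
RRRRRR
RRRRRR

Derivation:
After op 1 paint(1,4,R):
GGGGGG
GGGGRG
GGGGGG
GGGGGG
GGGGGG
GGYYYG
GGYYYG
After op 2 fill(1,0,Y) [35 cells changed]:
YYYYYY
YYYYRY
YYYYYY
YYYYYY
YYYYYY
YYYYYY
YYYYYY
After op 3 fill(0,5,R) [41 cells changed]:
RRRRRR
RRRRRR
RRRRRR
RRRRRR
RRRRRR
RRRRRR
RRRRRR
After op 4 paint(4,5,G):
RRRRRR
RRRRRR
RRRRRR
RRRRRR
RRRRRG
RRRRRR
RRRRRR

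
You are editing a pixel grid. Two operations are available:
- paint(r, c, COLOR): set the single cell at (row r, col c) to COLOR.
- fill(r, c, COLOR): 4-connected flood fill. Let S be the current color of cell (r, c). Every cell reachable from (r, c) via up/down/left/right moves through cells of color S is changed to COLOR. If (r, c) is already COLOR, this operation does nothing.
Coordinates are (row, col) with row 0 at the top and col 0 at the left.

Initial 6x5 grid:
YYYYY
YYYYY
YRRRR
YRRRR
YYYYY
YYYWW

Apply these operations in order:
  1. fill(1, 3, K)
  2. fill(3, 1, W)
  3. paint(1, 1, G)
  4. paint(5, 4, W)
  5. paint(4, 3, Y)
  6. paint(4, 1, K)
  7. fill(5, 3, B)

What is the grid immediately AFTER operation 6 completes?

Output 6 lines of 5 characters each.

After op 1 fill(1,3,K) [20 cells changed]:
KKKKK
KKKKK
KRRRR
KRRRR
KKKKK
KKKWW
After op 2 fill(3,1,W) [8 cells changed]:
KKKKK
KKKKK
KWWWW
KWWWW
KKKKK
KKKWW
After op 3 paint(1,1,G):
KKKKK
KGKKK
KWWWW
KWWWW
KKKKK
KKKWW
After op 4 paint(5,4,W):
KKKKK
KGKKK
KWWWW
KWWWW
KKKKK
KKKWW
After op 5 paint(4,3,Y):
KKKKK
KGKKK
KWWWW
KWWWW
KKKYK
KKKWW
After op 6 paint(4,1,K):
KKKKK
KGKKK
KWWWW
KWWWW
KKKYK
KKKWW

Answer: KKKKK
KGKKK
KWWWW
KWWWW
KKKYK
KKKWW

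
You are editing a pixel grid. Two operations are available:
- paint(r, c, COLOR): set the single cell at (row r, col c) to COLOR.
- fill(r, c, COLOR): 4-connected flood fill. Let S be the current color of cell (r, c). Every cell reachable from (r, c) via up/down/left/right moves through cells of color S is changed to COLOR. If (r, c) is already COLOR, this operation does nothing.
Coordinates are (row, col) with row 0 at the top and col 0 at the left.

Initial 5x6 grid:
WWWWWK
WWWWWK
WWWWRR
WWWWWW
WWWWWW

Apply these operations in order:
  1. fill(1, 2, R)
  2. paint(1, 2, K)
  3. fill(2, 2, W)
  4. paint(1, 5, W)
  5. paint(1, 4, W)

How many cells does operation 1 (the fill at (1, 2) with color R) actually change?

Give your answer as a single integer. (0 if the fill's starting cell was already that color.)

After op 1 fill(1,2,R) [26 cells changed]:
RRRRRK
RRRRRK
RRRRRR
RRRRRR
RRRRRR

Answer: 26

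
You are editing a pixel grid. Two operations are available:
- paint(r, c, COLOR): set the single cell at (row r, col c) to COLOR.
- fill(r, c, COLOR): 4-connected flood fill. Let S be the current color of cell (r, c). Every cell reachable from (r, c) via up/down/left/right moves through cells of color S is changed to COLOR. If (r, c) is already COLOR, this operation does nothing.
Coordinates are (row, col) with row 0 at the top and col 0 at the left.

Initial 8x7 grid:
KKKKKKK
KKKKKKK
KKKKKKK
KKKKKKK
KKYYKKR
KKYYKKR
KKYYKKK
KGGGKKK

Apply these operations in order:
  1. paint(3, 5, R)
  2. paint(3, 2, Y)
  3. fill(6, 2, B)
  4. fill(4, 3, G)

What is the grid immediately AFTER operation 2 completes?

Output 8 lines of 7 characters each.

After op 1 paint(3,5,R):
KKKKKKK
KKKKKKK
KKKKKKK
KKKKKRK
KKYYKKR
KKYYKKR
KKYYKKK
KGGGKKK
After op 2 paint(3,2,Y):
KKKKKKK
KKKKKKK
KKKKKKK
KKYKKRK
KKYYKKR
KKYYKKR
KKYYKKK
KGGGKKK

Answer: KKKKKKK
KKKKKKK
KKKKKKK
KKYKKRK
KKYYKKR
KKYYKKR
KKYYKKK
KGGGKKK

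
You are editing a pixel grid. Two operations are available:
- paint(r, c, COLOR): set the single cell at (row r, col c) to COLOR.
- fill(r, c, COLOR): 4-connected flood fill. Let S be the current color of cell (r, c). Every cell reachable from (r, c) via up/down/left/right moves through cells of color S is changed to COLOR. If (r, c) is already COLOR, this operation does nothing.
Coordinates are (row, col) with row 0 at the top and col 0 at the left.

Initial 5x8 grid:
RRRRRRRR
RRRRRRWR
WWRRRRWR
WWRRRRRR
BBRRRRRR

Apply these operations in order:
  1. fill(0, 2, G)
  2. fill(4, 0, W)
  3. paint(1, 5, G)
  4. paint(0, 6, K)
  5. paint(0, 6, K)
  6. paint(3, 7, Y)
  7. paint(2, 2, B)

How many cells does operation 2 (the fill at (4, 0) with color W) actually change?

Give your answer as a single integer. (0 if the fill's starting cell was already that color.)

Answer: 2

Derivation:
After op 1 fill(0,2,G) [32 cells changed]:
GGGGGGGG
GGGGGGWG
WWGGGGWG
WWGGGGGG
BBGGGGGG
After op 2 fill(4,0,W) [2 cells changed]:
GGGGGGGG
GGGGGGWG
WWGGGGWG
WWGGGGGG
WWGGGGGG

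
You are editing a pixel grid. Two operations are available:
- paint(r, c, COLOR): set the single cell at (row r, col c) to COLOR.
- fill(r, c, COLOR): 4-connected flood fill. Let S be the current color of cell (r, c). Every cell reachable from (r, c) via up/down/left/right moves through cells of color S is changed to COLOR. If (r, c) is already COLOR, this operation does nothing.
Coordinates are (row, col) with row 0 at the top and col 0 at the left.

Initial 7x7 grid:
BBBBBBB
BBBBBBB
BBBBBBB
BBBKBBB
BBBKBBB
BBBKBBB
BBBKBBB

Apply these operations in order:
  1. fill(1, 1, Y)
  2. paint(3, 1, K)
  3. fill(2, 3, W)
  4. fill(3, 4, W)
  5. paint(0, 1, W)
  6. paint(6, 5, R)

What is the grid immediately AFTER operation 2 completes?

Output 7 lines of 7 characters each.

After op 1 fill(1,1,Y) [45 cells changed]:
YYYYYYY
YYYYYYY
YYYYYYY
YYYKYYY
YYYKYYY
YYYKYYY
YYYKYYY
After op 2 paint(3,1,K):
YYYYYYY
YYYYYYY
YYYYYYY
YKYKYYY
YYYKYYY
YYYKYYY
YYYKYYY

Answer: YYYYYYY
YYYYYYY
YYYYYYY
YKYKYYY
YYYKYYY
YYYKYYY
YYYKYYY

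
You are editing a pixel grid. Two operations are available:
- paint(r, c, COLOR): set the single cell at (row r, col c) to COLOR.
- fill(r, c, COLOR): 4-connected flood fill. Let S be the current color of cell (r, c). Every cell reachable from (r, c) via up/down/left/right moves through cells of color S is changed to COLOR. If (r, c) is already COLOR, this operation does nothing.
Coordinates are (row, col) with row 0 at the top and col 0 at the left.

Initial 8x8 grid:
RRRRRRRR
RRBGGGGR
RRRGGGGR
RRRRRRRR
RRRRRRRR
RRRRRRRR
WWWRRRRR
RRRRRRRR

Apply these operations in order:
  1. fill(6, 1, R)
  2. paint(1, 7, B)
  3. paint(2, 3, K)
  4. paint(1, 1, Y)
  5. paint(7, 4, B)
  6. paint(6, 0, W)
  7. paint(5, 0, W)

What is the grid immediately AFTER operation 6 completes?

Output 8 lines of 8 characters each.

Answer: RRRRRRRR
RYBGGGGB
RRRKGGGR
RRRRRRRR
RRRRRRRR
RRRRRRRR
WRRRRRRR
RRRRBRRR

Derivation:
After op 1 fill(6,1,R) [3 cells changed]:
RRRRRRRR
RRBGGGGR
RRRGGGGR
RRRRRRRR
RRRRRRRR
RRRRRRRR
RRRRRRRR
RRRRRRRR
After op 2 paint(1,7,B):
RRRRRRRR
RRBGGGGB
RRRGGGGR
RRRRRRRR
RRRRRRRR
RRRRRRRR
RRRRRRRR
RRRRRRRR
After op 3 paint(2,3,K):
RRRRRRRR
RRBGGGGB
RRRKGGGR
RRRRRRRR
RRRRRRRR
RRRRRRRR
RRRRRRRR
RRRRRRRR
After op 4 paint(1,1,Y):
RRRRRRRR
RYBGGGGB
RRRKGGGR
RRRRRRRR
RRRRRRRR
RRRRRRRR
RRRRRRRR
RRRRRRRR
After op 5 paint(7,4,B):
RRRRRRRR
RYBGGGGB
RRRKGGGR
RRRRRRRR
RRRRRRRR
RRRRRRRR
RRRRRRRR
RRRRBRRR
After op 6 paint(6,0,W):
RRRRRRRR
RYBGGGGB
RRRKGGGR
RRRRRRRR
RRRRRRRR
RRRRRRRR
WRRRRRRR
RRRRBRRR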